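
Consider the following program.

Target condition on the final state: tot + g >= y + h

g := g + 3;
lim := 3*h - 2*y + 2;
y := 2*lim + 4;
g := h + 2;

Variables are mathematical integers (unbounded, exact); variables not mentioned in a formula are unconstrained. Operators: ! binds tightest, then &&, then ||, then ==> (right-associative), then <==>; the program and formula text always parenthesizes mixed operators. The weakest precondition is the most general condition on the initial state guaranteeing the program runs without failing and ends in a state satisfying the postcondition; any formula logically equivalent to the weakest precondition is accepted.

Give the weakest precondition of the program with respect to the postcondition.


Working backward. After the program, the postcondition tot + g >= y + h must hold; in canonical form it is g + tot >= h + y.
Before g := h + 2: tot >= y - 2
Before y := 2*lim + 4: tot >= 2*lim + 2
Before lim := 3*h - 2*y + 2: tot + 4*y >= 6*h + 6
Before g := g + 3: tot + 4*y >= 6*h + 6
Answer: WP = tot + 4*y >= 6*h + 6


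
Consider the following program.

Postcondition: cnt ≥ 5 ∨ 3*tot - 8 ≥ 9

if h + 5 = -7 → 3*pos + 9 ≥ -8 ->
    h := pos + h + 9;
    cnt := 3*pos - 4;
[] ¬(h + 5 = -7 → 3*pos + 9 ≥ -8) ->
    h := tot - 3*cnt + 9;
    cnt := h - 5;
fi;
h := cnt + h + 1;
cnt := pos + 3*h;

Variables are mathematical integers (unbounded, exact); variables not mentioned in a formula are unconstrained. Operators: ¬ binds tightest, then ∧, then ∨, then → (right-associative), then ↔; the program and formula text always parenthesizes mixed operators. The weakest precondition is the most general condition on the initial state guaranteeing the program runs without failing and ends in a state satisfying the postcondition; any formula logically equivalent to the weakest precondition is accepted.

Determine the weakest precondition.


Working backward. After the program, the postcondition cnt ≥ 5 ∨ 3*tot - 8 ≥ 9 must hold; in canonical form it is cnt ≥ 5 ∨ 3*tot ≥ 17.
Before cnt := pos + 3*h: 3*h + pos ≥ 5 ∨ 3*tot ≥ 17
Before h := cnt + h + 1: 3*cnt + 3*h + pos ≥ 2 ∨ 3*tot ≥ 17
Then branch requires 3*h + 13*pos ≥ -13 ∨ 3*tot ≥ 17; else branch requires pos + 6*tot ≥ 18*cnt - 37 ∨ 3*tot ≥ 17.
Before the if: ((h = -12 → 3*pos ≥ -17) → (3*h + 13*pos ≥ -13 ∨ 3*tot ≥ 17)) ∧ ((¬(h = -12 → 3*pos ≥ -17)) → (pos + 6*tot ≥ 18*cnt - 37 ∨ 3*tot ≥ 17))
Answer: WP = ((h = -12 → 3*pos ≥ -17) → (3*h + 13*pos ≥ -13 ∨ 3*tot ≥ 17)) ∧ ((¬(h = -12 → 3*pos ≥ -17)) → (pos + 6*tot ≥ 18*cnt - 37 ∨ 3*tot ≥ 17))


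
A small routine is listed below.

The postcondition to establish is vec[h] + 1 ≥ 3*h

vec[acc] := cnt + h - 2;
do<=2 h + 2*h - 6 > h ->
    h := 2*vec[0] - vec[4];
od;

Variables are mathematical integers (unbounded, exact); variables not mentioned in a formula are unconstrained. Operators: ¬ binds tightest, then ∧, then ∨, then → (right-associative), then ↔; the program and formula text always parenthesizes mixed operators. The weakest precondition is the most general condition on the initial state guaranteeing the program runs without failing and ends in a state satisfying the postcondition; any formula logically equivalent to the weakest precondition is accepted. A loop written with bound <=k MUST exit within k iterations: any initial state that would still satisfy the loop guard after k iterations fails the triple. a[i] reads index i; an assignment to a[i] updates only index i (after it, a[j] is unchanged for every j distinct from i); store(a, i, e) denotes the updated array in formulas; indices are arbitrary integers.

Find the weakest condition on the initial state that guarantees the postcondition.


Working backward. After the program, the postcondition vec[h] + 1 ≥ 3*h must hold; in canonical form it is vec[h] ≥ 3*h - 1.
Before the loop (bound <=2), unroll the exhaustion recursion (WP_0 = exit-now case; WP_j = one more guarded iteration, up to j = 2):
  WP_0: (¬(2*h > 6)) ∧ vec[h] ≥ 3*h - 1
  WP_1: (2*h > 6 → ((¬(4*vec[0] > 2*vec[4] + 6)) ∧ 3*vec[4] + vec[2*vec[0] - vec[4]] ≥ 6*vec[0] - 1)) ∧ ((¬(2*h > 6)) → vec[h] ≥ 3*h - 1)
  WP_2: (2*h > 6 → ((4*vec[0] > 2*vec[4] + 6 → ((¬(4*vec[0] > 2*vec[4] + 6)) ∧ 3*vec[4] + vec[2*vec[0] - vec[4]] ≥ 6*vec[0] - 1)) ∧ ((¬(4*vec[0] > 2*vec[4] + 6)) → 3*vec[4] + vec[2*vec[0] - vec[4]] ≥ 6*vec[0] - 1))) ∧ ((¬(2*h > 6)) → vec[h] ≥ 3*h - 1)
So before the loop: (2*h > 6 → ((4*vec[0] > 2*vec[4] + 6 → ((¬(4*vec[0] > 2*vec[4] + 6)) ∧ 3*vec[4] + vec[2*vec[0] - vec[4]] ≥ 6*vec[0] - 1)) ∧ ((¬(4*vec[0] > 2*vec[4] + 6)) → 3*vec[4] + vec[2*vec[0] - vec[4]] ≥ 6*vec[0] - 1))) ∧ ((¬(2*h > 6)) → vec[h] ≥ 3*h - 1)
Before vec[acc] := cnt + h - 2: (2*h > 6 → ((4*store(vec, acc, cnt + h - 2)[0] > 2*store(vec, acc, cnt + h - 2)[4] + 6 → ((¬(4*store(vec, acc, cnt + h - 2)[0] > 2*store(vec, acc, cnt + h - 2)[4] + 6)) ∧ 3*store(vec, acc, cnt + h - 2)[4] + store(vec, acc, cnt + h - 2)[2*store(vec, acc, cnt + h - 2)[0] - store(vec, acc, cnt + h - 2)[4]] ≥ 6*store(vec, acc, cnt + h - 2)[0] - 1)) ∧ ((¬(4*store(vec, acc, cnt + h - 2)[0] > 2*store(vec, acc, cnt + h - 2)[4] + 6)) → 3*store(vec, acc, cnt + h - 2)[4] + store(vec, acc, cnt + h - 2)[2*store(vec, acc, cnt + h - 2)[0] - store(vec, acc, cnt + h - 2)[4]] ≥ 6*store(vec, acc, cnt + h - 2)[0] - 1))) ∧ ((¬(2*h > 6)) → store(vec, acc, cnt + h - 2)[h] ≥ 3*h - 1)
Answer: WP = (2*h > 6 → ((4*store(vec, acc, cnt + h - 2)[0] > 2*store(vec, acc, cnt + h - 2)[4] + 6 → ((¬(4*store(vec, acc, cnt + h - 2)[0] > 2*store(vec, acc, cnt + h - 2)[4] + 6)) ∧ 3*store(vec, acc, cnt + h - 2)[4] + store(vec, acc, cnt + h - 2)[2*store(vec, acc, cnt + h - 2)[0] - store(vec, acc, cnt + h - 2)[4]] ≥ 6*store(vec, acc, cnt + h - 2)[0] - 1)) ∧ ((¬(4*store(vec, acc, cnt + h - 2)[0] > 2*store(vec, acc, cnt + h - 2)[4] + 6)) → 3*store(vec, acc, cnt + h - 2)[4] + store(vec, acc, cnt + h - 2)[2*store(vec, acc, cnt + h - 2)[0] - store(vec, acc, cnt + h - 2)[4]] ≥ 6*store(vec, acc, cnt + h - 2)[0] - 1))) ∧ ((¬(2*h > 6)) → store(vec, acc, cnt + h - 2)[h] ≥ 3*h - 1)


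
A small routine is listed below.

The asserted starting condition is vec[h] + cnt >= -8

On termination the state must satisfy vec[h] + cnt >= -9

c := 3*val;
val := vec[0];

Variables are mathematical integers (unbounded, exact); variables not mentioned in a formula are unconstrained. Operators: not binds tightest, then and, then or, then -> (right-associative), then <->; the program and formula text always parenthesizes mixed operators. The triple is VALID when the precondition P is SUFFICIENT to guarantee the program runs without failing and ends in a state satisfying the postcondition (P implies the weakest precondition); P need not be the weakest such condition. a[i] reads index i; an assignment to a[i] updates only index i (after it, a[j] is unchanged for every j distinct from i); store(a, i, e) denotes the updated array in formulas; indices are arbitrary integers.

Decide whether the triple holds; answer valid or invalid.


Working backward. After the program, vec[h] + cnt >= -9 must hold.
Before val := vec[0]: vec[h] + cnt >= -9
Before c := 3*val: vec[h] + cnt >= -9
The weakest precondition is vec[h] + cnt >= -9.
Check whether vec[h] + cnt >= -8 implies it.
Every state satisfying the precondition satisfies the weakest precondition: the implication holds.
Answer: valid


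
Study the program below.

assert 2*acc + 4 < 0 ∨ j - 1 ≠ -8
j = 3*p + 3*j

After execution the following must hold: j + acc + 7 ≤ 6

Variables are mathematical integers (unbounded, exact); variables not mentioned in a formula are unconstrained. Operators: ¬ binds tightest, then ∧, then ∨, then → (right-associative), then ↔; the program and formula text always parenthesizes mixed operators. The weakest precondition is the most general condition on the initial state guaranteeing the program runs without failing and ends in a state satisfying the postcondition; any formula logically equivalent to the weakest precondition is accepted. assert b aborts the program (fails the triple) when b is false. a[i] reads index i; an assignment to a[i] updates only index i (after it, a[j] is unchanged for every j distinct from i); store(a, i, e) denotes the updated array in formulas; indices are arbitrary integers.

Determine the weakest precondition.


Working backward. After the program, the postcondition j + acc + 7 ≤ 6 must hold; in canonical form it is acc + j ≤ -1.
Before j := 3*p + 3*j: acc + 3*j + 3*p ≤ -1
Before assert 2*acc + 4 < 0 ∨ j - 1 ≠ -8: (2*acc < -4 ∨ j ≠ -7) ∧ acc + 3*j + 3*p ≤ -1
Answer: WP = (2*acc < -4 ∨ j ≠ -7) ∧ acc + 3*j + 3*p ≤ -1


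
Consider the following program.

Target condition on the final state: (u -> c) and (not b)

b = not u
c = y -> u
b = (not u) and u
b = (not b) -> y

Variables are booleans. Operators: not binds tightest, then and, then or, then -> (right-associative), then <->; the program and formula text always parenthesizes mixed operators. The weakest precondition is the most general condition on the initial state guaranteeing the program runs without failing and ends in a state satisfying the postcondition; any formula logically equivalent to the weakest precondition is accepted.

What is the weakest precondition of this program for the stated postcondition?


Working backward. After the program, (u -> c) and (not b) must hold.
Before b := (not b) -> y: (u -> c) and (not ((not b) -> y))
Before b := (not u) and u: (u -> c) and (not y)
Before c := y -> u: (u -> (y -> u)) and (not y)
Before b := not u: (u -> (y -> u)) and (not y)
Answer: WP = (u -> (y -> u)) and (not y)


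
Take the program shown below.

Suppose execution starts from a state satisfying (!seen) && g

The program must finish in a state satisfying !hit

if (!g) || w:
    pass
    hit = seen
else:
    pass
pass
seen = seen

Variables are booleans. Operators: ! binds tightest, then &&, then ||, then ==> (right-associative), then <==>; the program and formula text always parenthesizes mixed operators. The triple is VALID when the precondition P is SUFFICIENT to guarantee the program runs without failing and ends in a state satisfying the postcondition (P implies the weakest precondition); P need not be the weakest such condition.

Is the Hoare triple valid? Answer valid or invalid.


Working backward. After the program, !hit must hold.
Before seen := seen: !hit
Before skip: !hit
Then branch requires !seen; else branch requires !hit.
Before the if: (((!g) || w) ==> (!seen)) && ((!((!g) || w)) ==> (!hit))
The weakest precondition is (((!g) || w) ==> (!seen)) && ((!((!g) || w)) ==> (!hit)).
Check whether (!seen) && g implies it.
Countermodel: at the initial state g = true, hit = true, seen = false, w = false, the precondition holds but the weakest precondition fails.
Answer: invalid


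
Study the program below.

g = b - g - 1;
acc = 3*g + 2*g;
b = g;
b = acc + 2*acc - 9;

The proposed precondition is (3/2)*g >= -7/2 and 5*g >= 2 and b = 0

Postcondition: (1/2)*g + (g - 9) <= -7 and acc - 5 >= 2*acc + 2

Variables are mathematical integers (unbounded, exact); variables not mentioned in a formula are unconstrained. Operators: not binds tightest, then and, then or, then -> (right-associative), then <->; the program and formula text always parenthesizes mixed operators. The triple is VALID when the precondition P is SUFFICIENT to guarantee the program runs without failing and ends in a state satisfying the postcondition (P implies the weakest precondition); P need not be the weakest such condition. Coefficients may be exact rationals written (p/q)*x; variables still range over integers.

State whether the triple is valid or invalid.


Working backward. After the program, the postcondition (1/2)*g + (g - 9) <= -7 and acc - 5 >= 2*acc + 2 must hold; in canonical form it is (3/2)*g <= 2 and acc <= -7.
Before b := acc + 2*acc - 9: (3/2)*g <= 2 and acc <= -7
Before b := g: (3/2)*g <= 2 and acc <= -7
Before acc := 3*g + 2*g: (3/2)*g <= 2 and 5*g <= -7
Before g := b - g - 1: (3/2)*b <= (3/2)*g + 7/2 and 5*b <= 5*g - 2
The weakest precondition is (3/2)*b <= (3/2)*g + 7/2 and 5*b <= 5*g - 2.
Check whether (3/2)*g >= -7/2 and 5*g >= 2 and b = 0 implies it.
Every state satisfying the precondition satisfies the weakest precondition: the implication holds.
Answer: valid


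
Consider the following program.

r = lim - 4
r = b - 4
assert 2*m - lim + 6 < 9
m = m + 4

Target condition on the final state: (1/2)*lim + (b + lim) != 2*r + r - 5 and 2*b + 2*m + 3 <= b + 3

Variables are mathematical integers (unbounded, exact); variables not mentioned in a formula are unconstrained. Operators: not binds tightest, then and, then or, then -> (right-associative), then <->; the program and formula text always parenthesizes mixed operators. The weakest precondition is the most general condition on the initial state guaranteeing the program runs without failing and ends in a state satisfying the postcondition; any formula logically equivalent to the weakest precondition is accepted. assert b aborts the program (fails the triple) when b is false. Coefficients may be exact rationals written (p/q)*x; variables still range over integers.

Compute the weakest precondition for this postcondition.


Working backward. After the program, the postcondition (1/2)*lim + (b + lim) != 2*r + r - 5 and 2*b + 2*m + 3 <= b + 3 must hold; in canonical form it is b + (3/2)*lim != 3*r - 5 and b + 2*m <= 0.
Before m := m + 4: b + (3/2)*lim != 3*r - 5 and b + 2*m <= -8
Before assert 2*m - lim + 6 < 9: 2*m < lim + 3 and b + (3/2)*lim != 3*r - 5 and b + 2*m <= -8
Before r := b - 4: 2*m < lim + 3 and (3/2)*lim != 2*b - 17 and b + 2*m <= -8
Before r := lim - 4: 2*m < lim + 3 and (3/2)*lim != 2*b - 17 and b + 2*m <= -8
Answer: WP = 2*m < lim + 3 and (3/2)*lim != 2*b - 17 and b + 2*m <= -8


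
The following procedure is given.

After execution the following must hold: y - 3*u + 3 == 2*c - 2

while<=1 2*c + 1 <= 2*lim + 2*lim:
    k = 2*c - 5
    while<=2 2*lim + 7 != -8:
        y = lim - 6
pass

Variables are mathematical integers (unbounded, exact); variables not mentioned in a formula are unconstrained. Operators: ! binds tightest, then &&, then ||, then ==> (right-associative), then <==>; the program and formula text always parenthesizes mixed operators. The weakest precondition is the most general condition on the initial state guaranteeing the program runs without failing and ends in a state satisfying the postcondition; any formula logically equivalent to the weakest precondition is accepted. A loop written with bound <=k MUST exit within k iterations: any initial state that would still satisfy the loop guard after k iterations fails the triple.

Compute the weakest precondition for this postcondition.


Working backward. After the program, the postcondition y - 3*u + 3 == 2*c - 2 must hold; in canonical form it is y == 2*c + 3*u - 5.
Before skip: y == 2*c + 3*u - 5
Before the loop (bound <=1), unroll the exhaustion recursion (WP_0 = exit-now case; WP_j = one more guarded iteration, up to j = 1):
  WP_0: (!(2*c <= 4*lim - 1)) && y == 2*c + 3*u - 5
  WP_1: (2*c <= 4*lim - 1 ==> ((2*lim != -15 ==> ((2*lim != -15 ==> ((!(2*lim != -15)) && (!(2*c <= 4*lim - 1)) && lim == 2*c + 3*u + 1)) && ((!(2*lim != -15)) ==> ((!(2*c <= 4*lim - 1)) && lim == 2*c + 3*u + 1)))) && ((!(2*lim != -15)) ==> ((!(2*c <= 4*lim - 1)) && y == 2*c + 3*u - 5)))) && ((!(2*c <= 4*lim - 1)) ==> y == 2*c + 3*u - 5)
So before the loop: (2*c <= 4*lim - 1 ==> ((2*lim != -15 ==> ((2*lim != -15 ==> ((!(2*lim != -15)) && (!(2*c <= 4*lim - 1)) && lim == 2*c + 3*u + 1)) && ((!(2*lim != -15)) ==> ((!(2*c <= 4*lim - 1)) && lim == 2*c + 3*u + 1)))) && ((!(2*lim != -15)) ==> ((!(2*c <= 4*lim - 1)) && y == 2*c + 3*u - 5)))) && ((!(2*c <= 4*lim - 1)) ==> y == 2*c + 3*u - 5)
Answer: WP = (2*c <= 4*lim - 1 ==> ((2*lim != -15 ==> ((2*lim != -15 ==> ((!(2*lim != -15)) && (!(2*c <= 4*lim - 1)) && lim == 2*c + 3*u + 1)) && ((!(2*lim != -15)) ==> ((!(2*c <= 4*lim - 1)) && lim == 2*c + 3*u + 1)))) && ((!(2*lim != -15)) ==> ((!(2*c <= 4*lim - 1)) && y == 2*c + 3*u - 5)))) && ((!(2*c <= 4*lim - 1)) ==> y == 2*c + 3*u - 5)


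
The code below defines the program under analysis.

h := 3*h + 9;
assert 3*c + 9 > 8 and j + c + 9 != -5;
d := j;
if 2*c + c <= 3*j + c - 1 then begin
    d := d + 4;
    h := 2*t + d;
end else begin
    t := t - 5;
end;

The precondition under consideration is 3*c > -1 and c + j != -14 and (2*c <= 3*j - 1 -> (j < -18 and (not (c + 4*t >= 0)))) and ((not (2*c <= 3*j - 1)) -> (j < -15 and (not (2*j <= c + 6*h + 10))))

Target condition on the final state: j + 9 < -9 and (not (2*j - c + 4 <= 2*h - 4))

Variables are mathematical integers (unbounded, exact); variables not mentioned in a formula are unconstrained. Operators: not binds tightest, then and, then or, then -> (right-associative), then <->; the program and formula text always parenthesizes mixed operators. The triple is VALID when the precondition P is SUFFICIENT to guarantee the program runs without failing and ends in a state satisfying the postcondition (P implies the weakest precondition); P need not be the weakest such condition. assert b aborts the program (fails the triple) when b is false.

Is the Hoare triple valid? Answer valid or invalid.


Working backward. After the program, the postcondition j + 9 < -9 and (not (2*j - c + 4 <= 2*h - 4)) must hold; in canonical form it is j < -18 and (not (2*j <= c + 2*h - 8)).
Then branch requires j < -18 and (not (2*j <= c + 2*d + 4*t)); else branch requires j < -18 and (not (2*j <= c + 2*h - 8)).
Before the if: (2*c <= 3*j - 1 -> (j < -18 and (not (2*j <= c + 2*d + 4*t)))) and ((not (2*c <= 3*j - 1)) -> (j < -18 and (not (2*j <= c + 2*h - 8))))
Before d := j: (2*c <= 3*j - 1 -> (j < -18 and (not (c + 4*t >= 0)))) and ((not (2*c <= 3*j - 1)) -> (j < -18 and (not (2*j <= c + 2*h - 8))))
Before assert 3*c + 9 > 8 and j + c + 9 != -5: 3*c > -1 and c + j != -14 and (2*c <= 3*j - 1 -> (j < -18 and (not (c + 4*t >= 0)))) and ((not (2*c <= 3*j - 1)) -> (j < -18 and (not (2*j <= c + 2*h - 8))))
Before h := 3*h + 9: 3*c > -1 and c + j != -14 and (2*c <= 3*j - 1 -> (j < -18 and (not (c + 4*t >= 0)))) and ((not (2*c <= 3*j - 1)) -> (j < -18 and (not (2*j <= c + 6*h + 10))))
The weakest precondition is 3*c > -1 and c + j != -14 and (2*c <= 3*j - 1 -> (j < -18 and (not (c + 4*t >= 0)))) and ((not (2*c <= 3*j - 1)) -> (j < -18 and (not (2*j <= c + 6*h + 10)))).
Check whether 3*c > -1 and c + j != -14 and (2*c <= 3*j - 1 -> (j < -18 and (not (c + 4*t >= 0)))) and ((not (2*c <= 3*j - 1)) -> (j < -15 and (not (2*j <= c + 6*h + 10)))) implies it.
Countermodel: at the initial state c = 0, h = -8, j = -16, t = 0, the precondition holds but the weakest precondition fails.
Answer: invalid


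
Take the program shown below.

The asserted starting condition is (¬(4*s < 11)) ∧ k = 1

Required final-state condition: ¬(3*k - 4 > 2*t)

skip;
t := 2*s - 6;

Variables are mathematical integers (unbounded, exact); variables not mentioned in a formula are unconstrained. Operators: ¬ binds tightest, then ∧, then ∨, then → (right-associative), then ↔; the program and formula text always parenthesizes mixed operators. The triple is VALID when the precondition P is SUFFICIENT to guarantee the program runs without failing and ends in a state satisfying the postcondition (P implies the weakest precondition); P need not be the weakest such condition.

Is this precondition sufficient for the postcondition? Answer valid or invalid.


Working backward. After the program, the postcondition ¬(3*k - 4 > 2*t) must hold; in canonical form it is ¬(3*k > 2*t + 4).
Before t := 2*s - 6: ¬(3*k > 4*s - 8)
Before skip: ¬(3*k > 4*s - 8)
The weakest precondition is ¬(3*k > 4*s - 8).
Check whether (¬(4*s < 11)) ∧ k = 1 implies it.
Every state satisfying the precondition satisfies the weakest precondition: the implication holds.
Answer: valid


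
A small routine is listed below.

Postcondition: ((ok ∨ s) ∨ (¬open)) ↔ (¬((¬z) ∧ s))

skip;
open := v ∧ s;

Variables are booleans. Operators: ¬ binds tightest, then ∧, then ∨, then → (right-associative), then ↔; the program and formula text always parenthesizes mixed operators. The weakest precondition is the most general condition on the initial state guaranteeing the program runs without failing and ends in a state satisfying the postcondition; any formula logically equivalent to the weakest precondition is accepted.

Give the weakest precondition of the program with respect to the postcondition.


Working backward. After the program, the postcondition ((ok ∨ s) ∨ (¬open)) ↔ (¬((¬z) ∧ s)) must hold; in canonical form it is (ok ∨ s ∨ (¬open)) ↔ (¬((¬z) ∧ s)).
Before open := v ∧ s: (ok ∨ s ∨ (¬(v ∧ s))) ↔ (¬((¬z) ∧ s))
Before skip: (ok ∨ s ∨ (¬(v ∧ s))) ↔ (¬((¬z) ∧ s))
Answer: WP = (ok ∨ s ∨ (¬(v ∧ s))) ↔ (¬((¬z) ∧ s))


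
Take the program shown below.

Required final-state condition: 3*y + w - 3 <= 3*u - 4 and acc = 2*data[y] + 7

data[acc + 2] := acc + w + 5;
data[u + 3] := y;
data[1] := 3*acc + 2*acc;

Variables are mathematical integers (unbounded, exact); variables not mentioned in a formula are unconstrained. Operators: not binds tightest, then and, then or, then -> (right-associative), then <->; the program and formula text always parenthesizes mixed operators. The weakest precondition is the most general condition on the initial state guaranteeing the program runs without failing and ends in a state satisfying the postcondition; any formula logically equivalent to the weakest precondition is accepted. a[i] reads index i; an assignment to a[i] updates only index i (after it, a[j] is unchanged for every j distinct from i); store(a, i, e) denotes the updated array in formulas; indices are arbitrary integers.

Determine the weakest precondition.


Working backward. After the program, the postcondition 3*y + w - 3 <= 3*u - 4 and acc = 2*data[y] + 7 must hold; in canonical form it is w + 3*y <= 3*u - 1 and acc = 2*data[y] + 7.
Before data[1] := 3*acc + 2*acc: w + 3*y <= 3*u - 1 and acc = 2*store(data, 1, 5*acc)[y] + 7
Before data[u + 3] := y: w + 3*y <= 3*u - 1 and acc = 2*store(store(data, u + 3, y), 1, 5*acc)[y] + 7
Before data[acc + 2] := acc + w + 5: w + 3*y <= 3*u - 1 and acc = 2*store(store(store(data, acc + 2, acc + w + 5), u + 3, y), 1, 5*acc)[y] + 7
Answer: WP = w + 3*y <= 3*u - 1 and acc = 2*store(store(store(data, acc + 2, acc + w + 5), u + 3, y), 1, 5*acc)[y] + 7


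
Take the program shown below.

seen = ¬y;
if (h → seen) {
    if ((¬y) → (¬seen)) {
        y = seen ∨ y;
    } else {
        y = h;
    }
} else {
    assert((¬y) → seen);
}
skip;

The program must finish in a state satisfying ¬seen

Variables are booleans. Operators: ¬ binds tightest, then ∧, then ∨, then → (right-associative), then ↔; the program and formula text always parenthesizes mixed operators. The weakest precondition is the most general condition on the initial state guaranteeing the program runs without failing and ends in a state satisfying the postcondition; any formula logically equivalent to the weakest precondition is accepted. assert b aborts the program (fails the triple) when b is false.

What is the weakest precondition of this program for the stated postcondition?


Working backward. After the program, ¬seen must hold.
Before skip: ¬seen
Then branch requires (((¬y) → (¬seen)) → (¬seen)) ∧ ((¬((¬y) → (¬seen))) → (¬seen)); else branch requires ((¬y) → seen) ∧ (¬seen).
Before the if: ((h → seen) → ((((¬y) → (¬seen)) → (¬seen)) ∧ ((¬((¬y) → (¬seen))) → (¬seen)))) ∧ ((¬(h → seen)) → (((¬y) → seen) ∧ (¬seen)))
Before seen := ¬y: ((h → (¬y)) → ((((¬y) → y) → y) ∧ ((¬((¬y) → y)) → y))) ∧ ((¬(h → (¬y))) → y)
Answer: WP = ((h → (¬y)) → ((((¬y) → y) → y) ∧ ((¬((¬y) → y)) → y))) ∧ ((¬(h → (¬y))) → y)


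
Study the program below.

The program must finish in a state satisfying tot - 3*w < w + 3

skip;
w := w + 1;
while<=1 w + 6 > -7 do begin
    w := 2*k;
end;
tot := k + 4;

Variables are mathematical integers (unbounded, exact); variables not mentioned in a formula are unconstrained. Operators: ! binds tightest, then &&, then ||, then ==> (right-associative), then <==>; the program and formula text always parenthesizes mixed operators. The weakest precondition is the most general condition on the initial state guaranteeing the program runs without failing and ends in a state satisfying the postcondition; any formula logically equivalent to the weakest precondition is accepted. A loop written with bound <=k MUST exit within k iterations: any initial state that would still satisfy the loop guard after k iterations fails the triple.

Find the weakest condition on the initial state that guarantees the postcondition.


Working backward. After the program, the postcondition tot - 3*w < w + 3 must hold; in canonical form it is tot < 4*w + 3.
Before tot := k + 4: k < 4*w - 1
Before the loop (bound <=1), unroll the exhaustion recursion (WP_0 = exit-now case; WP_j = one more guarded iteration, up to j = 1):
  WP_0: (!(w > -13)) && k < 4*w - 1
  WP_1: (w > -13 ==> ((!(2*k > -13)) && 7*k > 1)) && ((!(w > -13)) ==> k < 4*w - 1)
So before the loop: (w > -13 ==> ((!(2*k > -13)) && 7*k > 1)) && ((!(w > -13)) ==> k < 4*w - 1)
Before w := w + 1: (w > -14 ==> ((!(2*k > -13)) && 7*k > 1)) && ((!(w > -14)) ==> k < 4*w + 3)
Before skip: (w > -14 ==> ((!(2*k > -13)) && 7*k > 1)) && ((!(w > -14)) ==> k < 4*w + 3)
Answer: WP = (w > -14 ==> ((!(2*k > -13)) && 7*k > 1)) && ((!(w > -14)) ==> k < 4*w + 3)


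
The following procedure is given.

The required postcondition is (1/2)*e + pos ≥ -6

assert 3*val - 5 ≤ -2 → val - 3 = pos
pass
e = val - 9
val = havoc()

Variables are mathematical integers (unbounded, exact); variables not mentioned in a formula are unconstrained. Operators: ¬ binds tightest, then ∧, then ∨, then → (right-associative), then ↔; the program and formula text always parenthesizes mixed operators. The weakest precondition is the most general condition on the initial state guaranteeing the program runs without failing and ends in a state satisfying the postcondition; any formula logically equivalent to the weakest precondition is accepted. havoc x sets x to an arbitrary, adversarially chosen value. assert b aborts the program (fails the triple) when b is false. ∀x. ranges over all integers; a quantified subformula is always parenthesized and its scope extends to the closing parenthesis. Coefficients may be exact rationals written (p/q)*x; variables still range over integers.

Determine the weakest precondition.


Working backward. After the program, (1/2)*e + pos ≥ -6 must hold.
Before havoc val: (1/2)*e + pos ≥ -6
Before e := val - 9: pos + (1/2)*val ≥ -3/2
Before skip: pos + (1/2)*val ≥ -3/2
Before assert 3*val - 5 ≤ -2 → val - 3 = pos: (3*val ≤ 3 → val = pos + 3) ∧ pos + (1/2)*val ≥ -3/2
Answer: WP = (3*val ≤ 3 → val = pos + 3) ∧ pos + (1/2)*val ≥ -3/2


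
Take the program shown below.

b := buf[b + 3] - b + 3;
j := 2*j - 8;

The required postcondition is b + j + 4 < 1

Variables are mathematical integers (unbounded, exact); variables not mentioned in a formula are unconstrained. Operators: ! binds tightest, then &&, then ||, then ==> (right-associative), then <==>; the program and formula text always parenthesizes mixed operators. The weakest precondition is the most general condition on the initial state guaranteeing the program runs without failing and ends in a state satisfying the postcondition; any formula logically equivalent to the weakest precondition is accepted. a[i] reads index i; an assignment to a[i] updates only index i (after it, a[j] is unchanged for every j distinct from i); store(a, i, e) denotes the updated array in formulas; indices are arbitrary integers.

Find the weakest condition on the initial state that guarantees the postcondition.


Working backward. After the program, the postcondition b + j + 4 < 1 must hold; in canonical form it is b + j < -3.
Before j := 2*j - 8: b + 2*j < 5
Before b := buf[b + 3] - b + 3: buf[b + 3] + 2*j < b + 2
Answer: WP = buf[b + 3] + 2*j < b + 2


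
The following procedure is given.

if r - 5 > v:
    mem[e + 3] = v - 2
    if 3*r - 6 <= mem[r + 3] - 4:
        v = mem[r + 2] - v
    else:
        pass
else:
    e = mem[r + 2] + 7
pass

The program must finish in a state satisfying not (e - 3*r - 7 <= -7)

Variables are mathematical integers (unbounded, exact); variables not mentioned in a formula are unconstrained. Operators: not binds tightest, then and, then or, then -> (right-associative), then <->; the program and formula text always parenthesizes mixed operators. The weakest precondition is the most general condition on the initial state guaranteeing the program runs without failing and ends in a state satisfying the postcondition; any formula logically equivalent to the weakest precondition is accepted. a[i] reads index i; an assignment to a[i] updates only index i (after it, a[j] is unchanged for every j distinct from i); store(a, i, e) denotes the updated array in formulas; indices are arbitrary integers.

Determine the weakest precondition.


Working backward. After the program, the postcondition not (e - 3*r - 7 <= -7) must hold; in canonical form it is not (e <= 3*r).
Before skip: not (e <= 3*r)
Then branch requires (3*r <= store(mem, e + 3, v - 2)[r + 3] + 2 -> (not (e <= 3*r))) and ((not (3*r <= store(mem, e + 3, v - 2)[r + 3] + 2)) -> (not (e <= 3*r))); else branch requires not (mem[r + 2] <= 3*r - 7).
Before the if: (r > v + 5 -> ((3*r <= store(mem, e + 3, v - 2)[r + 3] + 2 -> (not (e <= 3*r))) and ((not (3*r <= store(mem, e + 3, v - 2)[r + 3] + 2)) -> (not (e <= 3*r))))) and ((not (r > v + 5)) -> (not (mem[r + 2] <= 3*r - 7)))
Answer: WP = (r > v + 5 -> ((3*r <= store(mem, e + 3, v - 2)[r + 3] + 2 -> (not (e <= 3*r))) and ((not (3*r <= store(mem, e + 3, v - 2)[r + 3] + 2)) -> (not (e <= 3*r))))) and ((not (r > v + 5)) -> (not (mem[r + 2] <= 3*r - 7)))


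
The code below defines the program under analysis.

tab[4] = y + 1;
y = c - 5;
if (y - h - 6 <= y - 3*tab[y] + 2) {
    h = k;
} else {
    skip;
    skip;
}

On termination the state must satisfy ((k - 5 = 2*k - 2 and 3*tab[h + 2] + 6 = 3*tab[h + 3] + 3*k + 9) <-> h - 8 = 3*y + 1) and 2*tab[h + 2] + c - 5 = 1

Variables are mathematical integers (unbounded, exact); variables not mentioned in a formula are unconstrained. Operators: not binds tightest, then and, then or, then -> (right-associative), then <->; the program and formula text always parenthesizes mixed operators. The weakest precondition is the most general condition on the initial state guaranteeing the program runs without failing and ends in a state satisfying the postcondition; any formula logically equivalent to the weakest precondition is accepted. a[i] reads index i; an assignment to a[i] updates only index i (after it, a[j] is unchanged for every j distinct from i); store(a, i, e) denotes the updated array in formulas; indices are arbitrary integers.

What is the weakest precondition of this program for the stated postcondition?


Working backward. After the program, the postcondition ((k - 5 = 2*k - 2 and 3*tab[h + 2] + 6 = 3*tab[h + 3] + 3*k + 9) <-> h - 8 = 3*y + 1) and 2*tab[h + 2] + c - 5 = 1 must hold; in canonical form it is ((k = -3 and 3*tab[h + 2] = 3*tab[h + 3] + 3*k + 3) <-> h = 3*y + 9) and 2*tab[h + 2] + c = 6.
Then branch requires ((k = -3 and 3*tab[k + 2] = 3*tab[k + 3] + 3*k + 3) <-> k = 3*y + 9) and 2*tab[k + 2] + c = 6; else branch requires ((k = -3 and 3*tab[h + 2] = 3*tab[h + 3] + 3*k + 3) <-> h = 3*y + 9) and 2*tab[h + 2] + c = 6.
Before the if: (3*tab[y] <= h + 8 -> (((k = -3 and 3*tab[k + 2] = 3*tab[k + 3] + 3*k + 3) <-> k = 3*y + 9) and 2*tab[k + 2] + c = 6)) and ((not (3*tab[y] <= h + 8)) -> (((k = -3 and 3*tab[h + 2] = 3*tab[h + 3] + 3*k + 3) <-> h = 3*y + 9) and 2*tab[h + 2] + c = 6))
Before y := c - 5: (3*tab[c - 5] <= h + 8 -> (((k = -3 and 3*tab[k + 2] = 3*tab[k + 3] + 3*k + 3) <-> k = 3*c - 6) and 2*tab[k + 2] + c = 6)) and ((not (3*tab[c - 5] <= h + 8)) -> (((k = -3 and 3*tab[h + 2] = 3*tab[h + 3] + 3*k + 3) <-> h = 3*c - 6) and 2*tab[h + 2] + c = 6))
Before tab[4] := y + 1: (3*store(tab, 4, y + 1)[c - 5] <= h + 8 -> (((k = -3 and 3*store(tab, 4, y + 1)[k + 2] = 3*store(tab, 4, y + 1)[k + 3] + 3*k + 3) <-> k = 3*c - 6) and 2*store(tab, 4, y + 1)[k + 2] + c = 6)) and ((not (3*store(tab, 4, y + 1)[c - 5] <= h + 8)) -> (((k = -3 and 3*store(tab, 4, y + 1)[h + 2] = 3*store(tab, 4, y + 1)[h + 3] + 3*k + 3) <-> h = 3*c - 6) and 2*store(tab, 4, y + 1)[h + 2] + c = 6))
Answer: WP = (3*store(tab, 4, y + 1)[c - 5] <= h + 8 -> (((k = -3 and 3*store(tab, 4, y + 1)[k + 2] = 3*store(tab, 4, y + 1)[k + 3] + 3*k + 3) <-> k = 3*c - 6) and 2*store(tab, 4, y + 1)[k + 2] + c = 6)) and ((not (3*store(tab, 4, y + 1)[c - 5] <= h + 8)) -> (((k = -3 and 3*store(tab, 4, y + 1)[h + 2] = 3*store(tab, 4, y + 1)[h + 3] + 3*k + 3) <-> h = 3*c - 6) and 2*store(tab, 4, y + 1)[h + 2] + c = 6))


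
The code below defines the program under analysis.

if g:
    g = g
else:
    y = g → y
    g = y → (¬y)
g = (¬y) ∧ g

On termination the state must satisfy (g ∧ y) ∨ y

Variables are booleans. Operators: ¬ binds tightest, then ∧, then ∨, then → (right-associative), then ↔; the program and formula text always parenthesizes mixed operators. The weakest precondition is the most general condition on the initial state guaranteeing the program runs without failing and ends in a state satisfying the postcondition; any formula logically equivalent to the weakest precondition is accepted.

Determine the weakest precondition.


Working backward. After the program, (g ∧ y) ∨ y must hold.
Before g := (¬y) ∧ g: y
Then branch requires y; else branch requires g → y.
Before the if: (g → y) ∧ ((¬g) → (g → y))
Answer: WP = (g → y) ∧ ((¬g) → (g → y))


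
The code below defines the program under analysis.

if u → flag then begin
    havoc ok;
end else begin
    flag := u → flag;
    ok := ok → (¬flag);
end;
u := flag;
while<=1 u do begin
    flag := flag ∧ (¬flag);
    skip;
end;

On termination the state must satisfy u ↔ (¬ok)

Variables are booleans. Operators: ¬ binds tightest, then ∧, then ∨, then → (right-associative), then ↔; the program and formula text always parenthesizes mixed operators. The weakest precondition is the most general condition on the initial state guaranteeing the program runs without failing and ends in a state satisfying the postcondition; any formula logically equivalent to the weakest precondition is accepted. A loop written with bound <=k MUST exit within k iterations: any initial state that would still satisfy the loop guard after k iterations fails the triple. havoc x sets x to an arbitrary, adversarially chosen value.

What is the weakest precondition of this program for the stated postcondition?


Working backward. After the program, u ↔ (¬ok) must hold.
Before the loop (bound <=1), unroll the exhaustion recursion (WP_0 = exit-now case; WP_j = one more guarded iteration, up to j = 1):
  WP_0: (¬u) ∧ (u ↔ (¬ok))
  WP_1: (u → ((¬u) ∧ (u ↔ (¬ok)))) ∧ ((¬u) → (u ↔ (¬ok)))
So before the loop: (u → ((¬u) ∧ (u ↔ (¬ok)))) ∧ ((¬u) → (u ↔ (¬ok)))
Before u := flag: (flag → ((¬flag) ∧ (flag ↔ (¬ok)))) ∧ ((¬flag) → (flag ↔ (¬ok)))
Then branch requires (flag → (¬flag)) ∧ (¬flag) ∧ ((¬flag) → flag); else branch requires ((u → flag) → ((¬(u → flag)) ∧ ((u → flag) ↔ (¬(ok → (¬(u → flag))))))) ∧ ((¬(u → flag)) → ((u → flag) ↔ (¬(ok → (¬(u → flag)))))).
Before the if: ((u → flag) → ((flag → (¬flag)) ∧ (¬flag) ∧ ((¬flag) → flag))) ∧ ((¬(u → flag)) → (((u → flag) → ((¬(u → flag)) ∧ ((u → flag) ↔ (¬(ok → (¬(u → flag))))))) ∧ ((¬(u → flag)) → ((u → flag) ↔ (¬(ok → (¬(u → flag))))))))
Answer: WP = ((u → flag) → ((flag → (¬flag)) ∧ (¬flag) ∧ ((¬flag) → flag))) ∧ ((¬(u → flag)) → (((u → flag) → ((¬(u → flag)) ∧ ((u → flag) ↔ (¬(ok → (¬(u → flag))))))) ∧ ((¬(u → flag)) → ((u → flag) ↔ (¬(ok → (¬(u → flag))))))))


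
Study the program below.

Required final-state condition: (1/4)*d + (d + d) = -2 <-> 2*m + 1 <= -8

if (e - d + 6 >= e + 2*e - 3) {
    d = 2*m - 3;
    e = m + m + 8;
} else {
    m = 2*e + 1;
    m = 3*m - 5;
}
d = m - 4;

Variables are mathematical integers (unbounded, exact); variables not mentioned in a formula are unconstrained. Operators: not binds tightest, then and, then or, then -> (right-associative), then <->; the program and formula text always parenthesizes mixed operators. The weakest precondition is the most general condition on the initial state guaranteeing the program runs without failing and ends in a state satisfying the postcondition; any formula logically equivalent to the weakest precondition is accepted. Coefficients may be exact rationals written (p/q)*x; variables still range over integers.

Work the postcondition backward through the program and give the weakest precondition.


Working backward. After the program, the postcondition (1/4)*d + (d + d) = -2 <-> 2*m + 1 <= -8 must hold; in canonical form it is (9/4)*d = -2 <-> 2*m <= -9.
Before d := m - 4: (9/4)*m = 7 <-> 2*m <= -9
Then branch requires (9/4)*m = 7 <-> 2*m <= -9; else branch requires (27/2)*e = 23/2 <-> 12*e <= -5.
Before the if: (d + 2*e <= 9 -> ((9/4)*m = 7 <-> 2*m <= -9)) and ((not (d + 2*e <= 9)) -> ((27/2)*e = 23/2 <-> 12*e <= -5))
Answer: WP = (d + 2*e <= 9 -> ((9/4)*m = 7 <-> 2*m <= -9)) and ((not (d + 2*e <= 9)) -> ((27/2)*e = 23/2 <-> 12*e <= -5))


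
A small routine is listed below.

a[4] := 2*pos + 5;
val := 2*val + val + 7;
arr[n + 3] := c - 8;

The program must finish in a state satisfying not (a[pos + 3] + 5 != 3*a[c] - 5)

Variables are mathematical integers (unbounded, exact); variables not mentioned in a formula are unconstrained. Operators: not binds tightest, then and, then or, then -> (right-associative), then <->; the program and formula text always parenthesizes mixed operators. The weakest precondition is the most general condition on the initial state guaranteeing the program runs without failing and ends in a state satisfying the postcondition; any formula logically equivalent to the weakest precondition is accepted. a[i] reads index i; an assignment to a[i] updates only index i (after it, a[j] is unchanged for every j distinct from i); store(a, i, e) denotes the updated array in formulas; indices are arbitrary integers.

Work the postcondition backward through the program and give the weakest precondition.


Working backward. After the program, the postcondition not (a[pos + 3] + 5 != 3*a[c] - 5) must hold; in canonical form it is not (a[pos + 3] != 3*a[c] - 10).
Before arr[n + 3] := c - 8: not (a[pos + 3] != 3*a[c] - 10)
Before val := 2*val + val + 7: not (a[pos + 3] != 3*a[c] - 10)
Before a[4] := 2*pos + 5: not (store(a, 4, 2*pos + 5)[pos + 3] != 3*store(a, 4, 2*pos + 5)[c] - 10)
Answer: WP = not (store(a, 4, 2*pos + 5)[pos + 3] != 3*store(a, 4, 2*pos + 5)[c] - 10)


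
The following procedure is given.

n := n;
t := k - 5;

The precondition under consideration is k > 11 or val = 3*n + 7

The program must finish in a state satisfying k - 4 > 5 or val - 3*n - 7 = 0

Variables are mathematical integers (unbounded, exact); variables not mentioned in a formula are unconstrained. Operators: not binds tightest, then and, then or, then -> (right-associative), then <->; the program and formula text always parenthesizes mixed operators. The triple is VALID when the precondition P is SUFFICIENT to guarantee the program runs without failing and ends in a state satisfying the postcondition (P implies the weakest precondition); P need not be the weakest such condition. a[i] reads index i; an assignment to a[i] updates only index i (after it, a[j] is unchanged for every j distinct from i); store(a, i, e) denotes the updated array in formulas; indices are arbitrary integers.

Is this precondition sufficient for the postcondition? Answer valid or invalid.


Working backward. After the program, the postcondition k - 4 > 5 or val - 3*n - 7 = 0 must hold; in canonical form it is k > 9 or val = 3*n + 7.
Before t := k - 5: k > 9 or val = 3*n + 7
Before n := n: k > 9 or val = 3*n + 7
The weakest precondition is k > 9 or val = 3*n + 7.
Check whether k > 11 or val = 3*n + 7 implies it.
Every state satisfying the precondition satisfies the weakest precondition: the implication holds.
Answer: valid
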